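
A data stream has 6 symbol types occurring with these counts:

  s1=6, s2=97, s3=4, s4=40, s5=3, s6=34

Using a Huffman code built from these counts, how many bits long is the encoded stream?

338

Greedily combine the two least-frequent nodes:
s5(3) + s3(4) → 7
s1(6) + 7 → 13
13 + s6(34) → 47
s4(40) + 47 → 87
87 + s2(97) → 184
The encoded length is the sum of every internal node's weight: 7 + 13 + 47 + 87 + 184 = 338 bits.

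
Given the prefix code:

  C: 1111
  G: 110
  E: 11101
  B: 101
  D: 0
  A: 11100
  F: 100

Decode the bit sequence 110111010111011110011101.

GEDEAE

Read left to right; each codeword is recognised as soon as it completes (prefix code):
  110→G | 11101→E | 0→D | 11101→E | 11100→A | 11101→E
Decoded message: GEDEAE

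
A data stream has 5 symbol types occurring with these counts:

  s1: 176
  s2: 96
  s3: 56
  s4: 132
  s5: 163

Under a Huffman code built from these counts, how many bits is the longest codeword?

3

Merge the two lowest-weight nodes at each step:
s3(56) + s2(96) → 152
s4(132) + 152 → 284
s5(163) + s1(176) → 339
284 + 339 → 623
The first pair merged (s3, s2) ends up deepest, at depth 3.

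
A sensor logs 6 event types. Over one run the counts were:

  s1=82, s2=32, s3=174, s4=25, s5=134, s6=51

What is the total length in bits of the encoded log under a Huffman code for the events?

1161

Greedily combine the two least-frequent nodes:
combine s4(25), s2(32) → 57
combine s6(51), 57 → 108
combine s1(82), 108 → 190
combine s5(134), s3(174) → 308
combine 190, 308 → 498
The encoded length is the sum of every internal node's weight: 57 + 108 + 190 + 308 + 498 = 1161 bits.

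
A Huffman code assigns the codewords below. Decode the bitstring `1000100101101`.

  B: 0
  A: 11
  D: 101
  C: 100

CBCDD

Read left to right; each codeword is recognised as soon as it completes (prefix code):
  100→C | 0→B | 100→C | 101→D | 101→D
Decoded message: CBCDD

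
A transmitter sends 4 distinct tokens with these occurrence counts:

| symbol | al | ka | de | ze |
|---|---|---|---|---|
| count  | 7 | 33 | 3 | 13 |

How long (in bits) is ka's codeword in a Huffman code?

1

Repeatedly merge the two smallest:
combine de(3), al(7) → 10
combine 10, ze(13) → 23
combine 23, ka(33) → 56
ka is merged only at the final step, so code length = 1.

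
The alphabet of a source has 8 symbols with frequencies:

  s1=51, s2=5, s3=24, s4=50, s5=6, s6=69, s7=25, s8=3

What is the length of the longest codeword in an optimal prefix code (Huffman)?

Merge the two lowest-weight nodes at each step:
combine s8(3), s2(5) → 8
combine s5(6), 8 → 14
combine 14, s3(24) → 38
combine s7(25), 38 → 63
combine s4(50), s1(51) → 101
combine 63, s6(69) → 132
combine 101, 132 → 233
Maximum depth reached is 6.

6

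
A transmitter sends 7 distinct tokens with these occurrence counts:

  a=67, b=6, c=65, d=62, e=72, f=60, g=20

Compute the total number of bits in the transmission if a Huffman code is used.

943

Merge the two smallest weights repeatedly:
combine b(6), g(20) → 26
combine 26, f(60) → 86
combine d(62), c(65) → 127
combine a(67), e(72) → 139
combine 86, 127 → 213
combine 139, 213 → 352
Each symbol's bit-cost is frequency × depth; summing gives 943 bits (equivalently 26 + 86 + 127 + 139 + 213 + 352).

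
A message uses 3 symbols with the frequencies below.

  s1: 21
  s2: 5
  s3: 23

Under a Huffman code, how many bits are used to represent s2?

Build the tree from the bottom:
combine s2(5), s1(21) → 26
combine s3(23), 26 → 49
s2 sits 2 levels below the root, so its codeword is 2 bits.

2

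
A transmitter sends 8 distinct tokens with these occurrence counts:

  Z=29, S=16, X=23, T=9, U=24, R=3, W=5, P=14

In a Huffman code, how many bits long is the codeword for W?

Repeatedly merge the two smallest:
merge R(3) and W(5): 8
merge 8 and T(9): 17
merge P(14) and S(16): 30
merge 17 and X(23): 40
merge U(24) and Z(29): 53
merge 30 and 40: 70
merge 53 and 70: 123
The subtree containing W is merged 5 times, so code length = 5.

5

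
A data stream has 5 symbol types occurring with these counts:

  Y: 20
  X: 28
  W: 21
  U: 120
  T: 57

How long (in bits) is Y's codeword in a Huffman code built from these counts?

Huffman merges, smallest pair first:
merge Y(20) and W(21): 41
merge X(28) and 41: 69
merge T(57) and 69: 126
merge U(120) and 126: 246
Y's leaf is at depth 4, giving a 4-bit codeword.

4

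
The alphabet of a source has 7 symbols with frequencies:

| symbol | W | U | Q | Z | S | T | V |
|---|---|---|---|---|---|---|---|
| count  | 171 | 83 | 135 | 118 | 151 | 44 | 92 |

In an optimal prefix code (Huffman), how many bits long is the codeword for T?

Huffman merges, smallest pair first:
T(44) + U(83) → 127
V(92) + Z(118) → 210
127 + Q(135) → 262
S(151) + W(171) → 322
210 + 262 → 472
322 + 472 → 794
The subtree containing T is merged 4 times, so code length = 4.

4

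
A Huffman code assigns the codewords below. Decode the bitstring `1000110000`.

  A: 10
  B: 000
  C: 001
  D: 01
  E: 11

Read left to right; each codeword is recognised as soon as it completes (prefix code):
  10→A | 001→C | 10→A | 000→B
Decoded message: ACAB

ACAB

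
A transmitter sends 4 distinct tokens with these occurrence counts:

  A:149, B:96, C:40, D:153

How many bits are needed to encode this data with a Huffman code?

Merge the two smallest weights repeatedly:
combine C(40), B(96) → 136
combine 136, A(149) → 285
combine D(153), 285 → 438
The encoded length is the sum of every internal node's weight: 136 + 285 + 438 = 859 bits.

859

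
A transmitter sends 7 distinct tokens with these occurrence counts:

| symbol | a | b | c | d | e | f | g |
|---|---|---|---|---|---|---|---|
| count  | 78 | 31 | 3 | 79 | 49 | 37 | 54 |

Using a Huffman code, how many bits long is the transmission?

870

Greedily combine the two least-frequent nodes:
c(3) + b(31) → 34
34 + f(37) → 71
e(49) + g(54) → 103
71 + a(78) → 149
d(79) + 103 → 182
149 + 182 → 331
The encoded length is the sum of every internal node's weight: 34 + 71 + 103 + 149 + 182 + 331 = 870 bits.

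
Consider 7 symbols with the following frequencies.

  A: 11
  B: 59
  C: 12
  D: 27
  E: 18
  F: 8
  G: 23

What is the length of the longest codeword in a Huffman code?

4

Merge the two lowest-weight nodes at each step:
combine F(8), A(11) → 19
combine C(12), E(18) → 30
combine 19, G(23) → 42
combine D(27), 30 → 57
combine 42, 57 → 99
combine B(59), 99 → 158
The first pair merged (F, A) ends up deepest, at depth 4.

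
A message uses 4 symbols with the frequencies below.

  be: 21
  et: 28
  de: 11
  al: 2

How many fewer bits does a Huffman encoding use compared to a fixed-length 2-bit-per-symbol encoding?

15

Fixed-length: 2 bits × 62 symbols = 124 bits.
Huffman merges:
combine al(2), de(11) → 13
combine 13, be(21) → 34
combine et(28), 34 → 62
Huffman total = 13 + 34 + 62 = 109 bits.
Saving = 124 − 109 = 15 bits.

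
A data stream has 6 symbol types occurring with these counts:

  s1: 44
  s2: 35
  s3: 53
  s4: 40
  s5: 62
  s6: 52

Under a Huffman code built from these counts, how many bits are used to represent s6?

3

Huffman merges, smallest pair first:
combine s2(35), s4(40) → 75
combine s1(44), s6(52) → 96
combine s3(53), s5(62) → 115
combine 75, 96 → 171
combine 115, 171 → 286
The subtree containing s6 is merged 3 times, so code length = 3.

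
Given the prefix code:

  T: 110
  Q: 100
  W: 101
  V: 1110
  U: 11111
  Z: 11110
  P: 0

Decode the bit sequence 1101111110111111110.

TUWUT

Read left to right; each codeword is recognised as soon as it completes (prefix code):
  110→T | 11111→U | 101→W | 11111→U | 110→T
Decoded message: TUWUT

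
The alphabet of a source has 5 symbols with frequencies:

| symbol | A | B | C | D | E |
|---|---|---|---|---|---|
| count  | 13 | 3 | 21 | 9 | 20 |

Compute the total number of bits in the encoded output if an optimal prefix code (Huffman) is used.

144

Build the Huffman tree bottom-up:
combine B(3), D(9) → 12
combine 12, A(13) → 25
combine E(20), C(21) → 41
combine 25, 41 → 66
The encoded length is the sum of every internal node's weight: 12 + 25 + 41 + 66 = 144 bits.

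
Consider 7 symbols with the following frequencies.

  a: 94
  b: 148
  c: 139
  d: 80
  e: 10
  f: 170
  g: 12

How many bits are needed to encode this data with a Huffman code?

1626

Greedily combine the two least-frequent nodes:
e(10) + g(12) → 22
22 + d(80) → 102
a(94) + 102 → 196
c(139) + b(148) → 287
f(170) + 196 → 366
287 + 366 → 653
Total encoded bits = sum of merged weights = 22 + 102 + 196 + 287 + 366 + 653 = 1626.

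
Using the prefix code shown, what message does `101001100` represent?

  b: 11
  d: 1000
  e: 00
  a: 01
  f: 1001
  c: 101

cebe

Read left to right; each codeword is recognised as soon as it completes (prefix code):
  101→c | 00→e | 11→b | 00→e
Decoded message: cebe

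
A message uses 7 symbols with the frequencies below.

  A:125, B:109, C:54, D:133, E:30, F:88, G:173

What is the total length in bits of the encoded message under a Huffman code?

1914

Greedily combine the two least-frequent nodes:
merge E(30) and C(54): 84
merge 84 and F(88): 172
merge B(109) and A(125): 234
merge D(133) and 172: 305
merge G(173) and 234: 407
merge 305 and 407: 712
Total encoded bits = sum of merged weights = 84 + 172 + 234 + 305 + 407 + 712 = 1914.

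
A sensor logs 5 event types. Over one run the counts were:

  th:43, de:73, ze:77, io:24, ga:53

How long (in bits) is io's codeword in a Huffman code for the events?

3

Repeatedly merge the two smallest:
merge io(24) and th(43): 67
merge ga(53) and 67: 120
merge de(73) and ze(77): 150
merge 120 and 150: 270
io sits 3 levels below the root, so its codeword is 3 bits.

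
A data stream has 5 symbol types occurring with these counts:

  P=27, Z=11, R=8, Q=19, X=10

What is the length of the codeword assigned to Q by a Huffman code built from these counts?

Build the tree from the bottom:
merge R(8) and X(10): 18
merge Z(11) and 18: 29
merge Q(19) and P(27): 46
merge 29 and 46: 75
Q's leaf is at depth 2, giving a 2-bit codeword.

2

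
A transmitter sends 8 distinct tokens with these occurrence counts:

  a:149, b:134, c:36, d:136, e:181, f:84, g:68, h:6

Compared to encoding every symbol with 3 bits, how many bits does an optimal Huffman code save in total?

178

Fixed-length: 3 bits × 794 symbols = 2382 bits.
Huffman merges:
combine h(6), c(36) → 42
combine 42, g(68) → 110
combine f(84), 110 → 194
combine b(134), d(136) → 270
combine a(149), e(181) → 330
combine 194, 270 → 464
combine 330, 464 → 794
Huffman total = 42 + 110 + 194 + 270 + 330 + 464 + 794 = 2204 bits.
Saving = 2382 − 2204 = 178 bits.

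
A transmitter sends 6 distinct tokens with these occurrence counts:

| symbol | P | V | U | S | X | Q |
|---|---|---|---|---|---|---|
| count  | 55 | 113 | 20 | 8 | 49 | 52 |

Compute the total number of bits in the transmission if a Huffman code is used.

Greedily combine the two least-frequent nodes:
S(8) + U(20) → 28
28 + X(49) → 77
Q(52) + P(55) → 107
77 + 107 → 184
V(113) + 184 → 297
Each symbol's bit-cost is frequency × depth; summing gives 693 bits (equivalently 28 + 77 + 107 + 184 + 297).

693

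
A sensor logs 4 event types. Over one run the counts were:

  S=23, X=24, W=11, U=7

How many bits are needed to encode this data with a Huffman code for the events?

Merge the two smallest weights repeatedly:
combine U(7), W(11) → 18
combine 18, S(23) → 41
combine X(24), 41 → 65
Each symbol's bit-cost is frequency × depth; summing gives 124 bits (equivalently 18 + 41 + 65).

124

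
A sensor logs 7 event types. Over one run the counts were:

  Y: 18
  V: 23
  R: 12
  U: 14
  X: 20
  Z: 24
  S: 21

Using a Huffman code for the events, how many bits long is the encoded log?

372

Build the Huffman tree bottom-up:
R(12) + U(14) → 26
Y(18) + X(20) → 38
S(21) + V(23) → 44
Z(24) + 26 → 50
38 + 44 → 82
50 + 82 → 132
Total encoded bits = sum of merged weights = 26 + 38 + 44 + 50 + 82 + 132 = 372.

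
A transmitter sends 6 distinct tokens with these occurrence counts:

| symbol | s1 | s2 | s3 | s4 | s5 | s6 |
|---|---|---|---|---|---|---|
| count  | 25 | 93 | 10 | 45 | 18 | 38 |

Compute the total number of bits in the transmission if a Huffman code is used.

Build the Huffman tree bottom-up:
combine s3(10), s5(18) → 28
combine s1(25), 28 → 53
combine s6(38), s4(45) → 83
combine 53, 83 → 136
combine s2(93), 136 → 229
The encoded length is the sum of every internal node's weight: 28 + 53 + 83 + 136 + 229 = 529 bits.

529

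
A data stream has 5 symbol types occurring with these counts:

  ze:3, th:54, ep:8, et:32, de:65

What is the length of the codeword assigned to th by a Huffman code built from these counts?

2

Build the tree from the bottom:
ze(3) + ep(8) → 11
11 + et(32) → 43
43 + th(54) → 97
de(65) + 97 → 162
th's leaf is at depth 2, giving a 2-bit codeword.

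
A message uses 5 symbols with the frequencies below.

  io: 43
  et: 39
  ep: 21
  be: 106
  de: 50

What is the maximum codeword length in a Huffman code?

3

Merge the two lowest-weight nodes at each step:
ep(21) + et(39) → 60
io(43) + de(50) → 93
60 + 93 → 153
be(106) + 153 → 259
Maximum depth reached is 3.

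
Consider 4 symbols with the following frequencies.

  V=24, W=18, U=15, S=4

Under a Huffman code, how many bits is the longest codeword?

Merge the two lowest-weight nodes at each step:
merge S(4) and U(15): 19
merge W(18) and 19: 37
merge V(24) and 37: 61
The first pair merged (S, U) ends up deepest, at depth 3.

3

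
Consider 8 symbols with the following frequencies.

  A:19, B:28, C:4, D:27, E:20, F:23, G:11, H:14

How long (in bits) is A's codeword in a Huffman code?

3

Huffman merges, smallest pair first:
merge C(4) and G(11): 15
merge H(14) and 15: 29
merge A(19) and E(20): 39
merge F(23) and D(27): 50
merge B(28) and 29: 57
merge 39 and 50: 89
merge 57 and 89: 146
A's leaf is at depth 3, giving a 3-bit codeword.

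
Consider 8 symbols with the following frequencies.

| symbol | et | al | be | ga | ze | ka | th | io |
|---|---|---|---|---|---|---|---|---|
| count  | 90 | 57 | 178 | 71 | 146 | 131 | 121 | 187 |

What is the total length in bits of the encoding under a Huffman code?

Merge the two smallest weights repeatedly:
al(57) + ga(71) → 128
et(90) + th(121) → 211
128 + ka(131) → 259
ze(146) + be(178) → 324
io(187) + 211 → 398
259 + 324 → 583
398 + 583 → 981
Total encoded bits = sum of merged weights = 128 + 211 + 259 + 324 + 398 + 583 + 981 = 2884.

2884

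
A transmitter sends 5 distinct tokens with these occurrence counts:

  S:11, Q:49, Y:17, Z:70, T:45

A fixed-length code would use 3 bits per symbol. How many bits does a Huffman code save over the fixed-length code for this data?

Fixed-length: 3 bits × 192 symbols = 576 bits.
Huffman merges:
combine S(11), Y(17) → 28
combine 28, T(45) → 73
combine Q(49), Z(70) → 119
combine 73, 119 → 192
Huffman total = 28 + 73 + 119 + 192 = 412 bits.
Saving = 576 − 412 = 164 bits.

164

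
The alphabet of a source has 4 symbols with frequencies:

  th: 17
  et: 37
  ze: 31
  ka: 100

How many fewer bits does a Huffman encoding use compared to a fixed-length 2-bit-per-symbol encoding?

Fixed-length: 2 bits × 185 symbols = 370 bits.
Huffman merges:
th(17) + ze(31) → 48
et(37) + 48 → 85
85 + ka(100) → 185
Huffman total = 48 + 85 + 185 = 318 bits.
Saving = 370 − 318 = 52 bits.

52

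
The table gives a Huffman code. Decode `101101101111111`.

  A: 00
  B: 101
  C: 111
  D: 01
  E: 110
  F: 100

Read left to right; each codeword is recognised as soon as it completes (prefix code):
  101→B | 101→B | 101→B | 111→C | 111→C
Decoded message: BBBCC

BBBCC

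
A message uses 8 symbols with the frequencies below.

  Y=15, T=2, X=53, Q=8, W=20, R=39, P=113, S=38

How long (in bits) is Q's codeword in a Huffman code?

Build the tree from the bottom:
T(2) + Q(8) → 10
10 + Y(15) → 25
W(20) + 25 → 45
S(38) + R(39) → 77
45 + X(53) → 98
77 + 98 → 175
P(113) + 175 → 288
Q sits 6 levels below the root, so its codeword is 6 bits.

6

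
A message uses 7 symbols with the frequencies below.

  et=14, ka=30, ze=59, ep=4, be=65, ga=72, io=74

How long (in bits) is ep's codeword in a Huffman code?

5

Build the tree from the bottom:
ep(4) + et(14) → 18
18 + ka(30) → 48
48 + ze(59) → 107
be(65) + ga(72) → 137
io(74) + 107 → 181
137 + 181 → 318
ep sits 5 levels below the root, so its codeword is 5 bits.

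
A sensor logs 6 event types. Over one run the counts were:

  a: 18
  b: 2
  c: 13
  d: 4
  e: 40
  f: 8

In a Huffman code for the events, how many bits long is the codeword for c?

Build the tree from the bottom:
combine b(2), d(4) → 6
combine 6, f(8) → 14
combine c(13), 14 → 27
combine a(18), 27 → 45
combine e(40), 45 → 85
c sits 3 levels below the root, so its codeword is 3 bits.

3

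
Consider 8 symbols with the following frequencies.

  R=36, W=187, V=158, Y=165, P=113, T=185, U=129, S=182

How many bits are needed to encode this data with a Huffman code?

Build the Huffman tree bottom-up:
combine R(36), P(113) → 149
combine U(129), 149 → 278
combine V(158), Y(165) → 323
combine S(182), T(185) → 367
combine W(187), 278 → 465
combine 323, 367 → 690
combine 465, 690 → 1155
Total encoded bits = sum of merged weights = 149 + 278 + 323 + 367 + 465 + 690 + 1155 = 3427.

3427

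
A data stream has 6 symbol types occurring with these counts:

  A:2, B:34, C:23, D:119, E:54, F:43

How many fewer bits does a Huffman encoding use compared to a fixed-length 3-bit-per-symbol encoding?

213

Fixed-length: 3 bits × 275 symbols = 825 bits.
Huffman merges:
combine A(2), C(23) → 25
combine 25, B(34) → 59
combine F(43), E(54) → 97
combine 59, 97 → 156
combine D(119), 156 → 275
Huffman total = 25 + 59 + 97 + 156 + 275 = 612 bits.
Saving = 825 − 612 = 213 bits.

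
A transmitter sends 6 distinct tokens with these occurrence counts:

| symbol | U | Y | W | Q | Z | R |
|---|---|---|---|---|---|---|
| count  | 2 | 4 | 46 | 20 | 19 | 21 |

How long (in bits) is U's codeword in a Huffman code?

4

Repeatedly merge the two smallest:
combine U(2), Y(4) → 6
combine 6, Z(19) → 25
combine Q(20), R(21) → 41
combine 25, 41 → 66
combine W(46), 66 → 112
The subtree containing U is merged 4 times, so code length = 4.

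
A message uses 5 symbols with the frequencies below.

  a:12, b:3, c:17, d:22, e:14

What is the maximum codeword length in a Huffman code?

Merge the two lowest-weight nodes at each step:
combine b(3), a(12) → 15
combine e(14), 15 → 29
combine c(17), d(22) → 39
combine 29, 39 → 68
Maximum depth reached is 3.

3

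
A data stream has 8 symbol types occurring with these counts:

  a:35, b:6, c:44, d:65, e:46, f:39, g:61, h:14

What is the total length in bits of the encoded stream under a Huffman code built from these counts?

Build the Huffman tree bottom-up:
combine b(6), h(14) → 20
combine 20, a(35) → 55
combine f(39), c(44) → 83
combine e(46), 55 → 101
combine g(61), d(65) → 126
combine 83, 101 → 184
combine 126, 184 → 310
The encoded length is the sum of every internal node's weight: 20 + 55 + 83 + 101 + 126 + 184 + 310 = 879 bits.

879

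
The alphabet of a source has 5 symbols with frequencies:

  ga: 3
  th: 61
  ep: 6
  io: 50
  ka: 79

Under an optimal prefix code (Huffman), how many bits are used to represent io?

Huffman merges, smallest pair first:
combine ga(3), ep(6) → 9
combine 9, io(50) → 59
combine 59, th(61) → 120
combine ka(79), 120 → 199
io's leaf is at depth 3, giving a 3-bit codeword.

3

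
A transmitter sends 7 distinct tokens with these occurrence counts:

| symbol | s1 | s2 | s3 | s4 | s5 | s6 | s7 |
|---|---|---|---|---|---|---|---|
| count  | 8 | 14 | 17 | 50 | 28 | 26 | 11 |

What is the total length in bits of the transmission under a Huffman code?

Build the Huffman tree bottom-up:
combine s1(8), s7(11) → 19
combine s2(14), s3(17) → 31
combine 19, s6(26) → 45
combine s5(28), 31 → 59
combine 45, s4(50) → 95
combine 59, 95 → 154
The encoded length is the sum of every internal node's weight: 19 + 31 + 45 + 59 + 95 + 154 = 403 bits.

403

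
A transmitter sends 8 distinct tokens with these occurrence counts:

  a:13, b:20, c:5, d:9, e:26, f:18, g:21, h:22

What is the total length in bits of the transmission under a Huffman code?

Greedily combine the two least-frequent nodes:
combine c(5), d(9) → 14
combine a(13), 14 → 27
combine f(18), b(20) → 38
combine g(21), h(22) → 43
combine e(26), 27 → 53
combine 38, 43 → 81
combine 53, 81 → 134
Total encoded bits = sum of merged weights = 14 + 27 + 38 + 43 + 53 + 81 + 134 = 390.

390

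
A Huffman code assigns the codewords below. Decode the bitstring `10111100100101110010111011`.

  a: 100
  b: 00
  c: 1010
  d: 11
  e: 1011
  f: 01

edbaeaee

Read left to right; each codeword is recognised as soon as it completes (prefix code):
  1011→e | 11→d | 00→b | 100→a | 1011→e | 100→a | 1011→e | 1011→e
Decoded message: edbaeaee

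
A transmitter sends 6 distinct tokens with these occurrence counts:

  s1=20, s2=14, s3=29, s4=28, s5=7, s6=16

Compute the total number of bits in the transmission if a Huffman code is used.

Merge the two smallest weights repeatedly:
merge s5(7) and s2(14): 21
merge s6(16) and s1(20): 36
merge 21 and s4(28): 49
merge s3(29) and 36: 65
merge 49 and 65: 114
Total encoded bits = sum of merged weights = 21 + 36 + 49 + 65 + 114 = 285.

285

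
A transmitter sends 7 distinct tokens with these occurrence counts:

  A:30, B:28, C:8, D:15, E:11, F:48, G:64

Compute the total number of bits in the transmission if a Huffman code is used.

Build the Huffman tree bottom-up:
C(8) + E(11) → 19
D(15) + 19 → 34
B(28) + A(30) → 58
34 + F(48) → 82
58 + G(64) → 122
82 + 122 → 204
Total encoded bits = sum of merged weights = 19 + 34 + 58 + 82 + 122 + 204 = 519.

519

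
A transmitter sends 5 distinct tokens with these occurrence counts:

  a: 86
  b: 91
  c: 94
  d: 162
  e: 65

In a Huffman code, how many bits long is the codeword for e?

3

Build the tree from the bottom:
combine e(65), a(86) → 151
combine b(91), c(94) → 185
combine 151, d(162) → 313
combine 185, 313 → 498
e sits 3 levels below the root, so its codeword is 3 bits.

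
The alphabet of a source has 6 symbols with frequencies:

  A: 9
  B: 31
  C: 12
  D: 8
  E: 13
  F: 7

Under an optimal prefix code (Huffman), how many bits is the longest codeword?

4

Merge the two lowest-weight nodes at each step:
combine F(7), D(8) → 15
combine A(9), C(12) → 21
combine E(13), 15 → 28
combine 21, 28 → 49
combine B(31), 49 → 80
The rarest symbols sit at the bottom; the longest codeword is 4 bits.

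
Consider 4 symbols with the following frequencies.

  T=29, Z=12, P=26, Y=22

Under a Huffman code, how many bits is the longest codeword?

2

Merge the two lowest-weight nodes at each step:
combine Z(12), Y(22) → 34
combine P(26), T(29) → 55
combine 34, 55 → 89
The rarest symbols sit at the bottom; the longest codeword is 2 bits.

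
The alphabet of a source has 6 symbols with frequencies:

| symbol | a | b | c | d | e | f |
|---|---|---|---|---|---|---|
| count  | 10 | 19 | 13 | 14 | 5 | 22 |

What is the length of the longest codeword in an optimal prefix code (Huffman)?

Merge the two lowest-weight nodes at each step:
combine e(5), a(10) → 15
combine c(13), d(14) → 27
combine 15, b(19) → 34
combine f(22), 27 → 49
combine 34, 49 → 83
Maximum depth reached is 3.

3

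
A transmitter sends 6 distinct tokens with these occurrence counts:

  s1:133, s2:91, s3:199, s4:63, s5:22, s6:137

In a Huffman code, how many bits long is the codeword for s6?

Build the tree from the bottom:
merge s5(22) and s4(63): 85
merge 85 and s2(91): 176
merge s1(133) and s6(137): 270
merge 176 and s3(199): 375
merge 270 and 375: 645
The subtree containing s6 is merged 2 times, so code length = 2.

2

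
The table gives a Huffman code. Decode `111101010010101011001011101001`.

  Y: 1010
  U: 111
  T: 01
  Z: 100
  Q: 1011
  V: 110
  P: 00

Read left to right; each codeword is recognised as soon as it completes (prefix code):
  111→U | 1010→Y | 100→Z | 1010→Y | 1011→Q | 00→P | 1011→Q | 1010→Y | 01→T
Decoded message: UYZYQPQYT

UYZYQPQYT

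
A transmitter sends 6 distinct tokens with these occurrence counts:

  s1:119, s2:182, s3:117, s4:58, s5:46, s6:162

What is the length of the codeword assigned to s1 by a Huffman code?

2

Repeatedly merge the two smallest:
combine s5(46), s4(58) → 104
combine 104, s3(117) → 221
combine s1(119), s6(162) → 281
combine s2(182), 221 → 403
combine 281, 403 → 684
The subtree containing s1 is merged 2 times, so code length = 2.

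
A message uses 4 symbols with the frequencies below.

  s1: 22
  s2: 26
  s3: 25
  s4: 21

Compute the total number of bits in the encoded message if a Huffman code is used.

Build the Huffman tree bottom-up:
combine s4(21), s1(22) → 43
combine s3(25), s2(26) → 51
combine 43, 51 → 94
Total encoded bits = sum of merged weights = 43 + 51 + 94 = 188.

188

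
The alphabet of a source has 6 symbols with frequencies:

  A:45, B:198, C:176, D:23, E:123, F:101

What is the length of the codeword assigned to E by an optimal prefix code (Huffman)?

Huffman merges, smallest pair first:
merge D(23) and A(45): 68
merge 68 and F(101): 169
merge E(123) and 169: 292
merge C(176) and B(198): 374
merge 292 and 374: 666
E sits 2 levels below the root, so its codeword is 2 bits.

2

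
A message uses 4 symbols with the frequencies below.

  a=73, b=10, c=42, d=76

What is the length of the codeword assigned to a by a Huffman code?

2

Build the tree from the bottom:
combine b(10), c(42) → 52
combine 52, a(73) → 125
combine d(76), 125 → 201
The subtree containing a is merged 2 times, so code length = 2.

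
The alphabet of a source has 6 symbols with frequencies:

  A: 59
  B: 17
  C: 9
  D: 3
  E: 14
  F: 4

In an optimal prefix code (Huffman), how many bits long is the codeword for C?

Repeatedly merge the two smallest:
D(3) + F(4) → 7
7 + C(9) → 16
E(14) + 16 → 30
B(17) + 30 → 47
47 + A(59) → 106
C's leaf is at depth 4, giving a 4-bit codeword.

4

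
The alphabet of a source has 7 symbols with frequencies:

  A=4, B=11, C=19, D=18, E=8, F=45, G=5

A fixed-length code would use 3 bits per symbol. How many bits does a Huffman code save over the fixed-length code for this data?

Fixed-length: 3 bits × 110 symbols = 330 bits.
Huffman merges:
A(4) + G(5) → 9
E(8) + 9 → 17
B(11) + 17 → 28
D(18) + C(19) → 37
28 + 37 → 65
F(45) + 65 → 110
Huffman total = 9 + 17 + 28 + 37 + 65 + 110 = 266 bits.
Saving = 330 − 266 = 64 bits.

64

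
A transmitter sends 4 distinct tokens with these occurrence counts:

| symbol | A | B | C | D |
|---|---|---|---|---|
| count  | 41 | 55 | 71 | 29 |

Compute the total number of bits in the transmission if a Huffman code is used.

391

Build the Huffman tree bottom-up:
merge D(29) and A(41): 70
merge B(55) and 70: 125
merge C(71) and 125: 196
Total encoded bits = sum of merged weights = 70 + 125 + 196 = 391.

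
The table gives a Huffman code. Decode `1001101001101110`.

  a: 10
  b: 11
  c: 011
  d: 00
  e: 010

acecca

Read left to right; each codeword is recognised as soon as it completes (prefix code):
  10→a | 011→c | 010→e | 011→c | 011→c | 10→a
Decoded message: acecca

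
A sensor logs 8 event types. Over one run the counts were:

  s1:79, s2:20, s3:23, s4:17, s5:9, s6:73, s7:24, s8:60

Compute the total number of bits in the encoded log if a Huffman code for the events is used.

822

Merge the two smallest weights repeatedly:
s5(9) + s4(17) → 26
s2(20) + s3(23) → 43
s7(24) + 26 → 50
43 + 50 → 93
s8(60) + s6(73) → 133
s1(79) + 93 → 172
133 + 172 → 305
Each symbol's bit-cost is frequency × depth; summing gives 822 bits (equivalently 26 + 43 + 50 + 93 + 133 + 172 + 305).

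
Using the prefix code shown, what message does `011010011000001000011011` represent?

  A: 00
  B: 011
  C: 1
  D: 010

Read left to right; each codeword is recognised as soon as it completes (prefix code):
  011→B | 010→D | 011→B | 00→A | 00→A | 010→D | 00→A | 011→B | 011→B
Decoded message: BDBAADABB

BDBAADABB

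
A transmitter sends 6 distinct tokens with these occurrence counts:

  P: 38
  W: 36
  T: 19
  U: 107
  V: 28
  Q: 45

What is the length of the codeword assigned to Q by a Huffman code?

3

Build the tree from the bottom:
combine T(19), V(28) → 47
combine W(36), P(38) → 74
combine Q(45), 47 → 92
combine 74, 92 → 166
combine U(107), 166 → 273
Q sits 3 levels below the root, so its codeword is 3 bits.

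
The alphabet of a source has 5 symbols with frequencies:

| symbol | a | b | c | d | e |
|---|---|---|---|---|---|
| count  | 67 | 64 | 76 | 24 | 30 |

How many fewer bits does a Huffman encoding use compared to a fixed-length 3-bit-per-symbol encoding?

Fixed-length: 3 bits × 261 symbols = 783 bits.
Huffman merges:
d(24) + e(30) → 54
54 + b(64) → 118
a(67) + c(76) → 143
118 + 143 → 261
Huffman total = 54 + 118 + 143 + 261 = 576 bits.
Saving = 783 − 576 = 207 bits.

207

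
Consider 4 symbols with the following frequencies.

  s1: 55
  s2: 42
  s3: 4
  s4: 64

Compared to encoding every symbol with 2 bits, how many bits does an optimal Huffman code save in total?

18

Fixed-length: 2 bits × 165 symbols = 330 bits.
Huffman merges:
s3(4) + s2(42) → 46
46 + s1(55) → 101
s4(64) + 101 → 165
Huffman total = 46 + 101 + 165 = 312 bits.
Saving = 330 − 312 = 18 bits.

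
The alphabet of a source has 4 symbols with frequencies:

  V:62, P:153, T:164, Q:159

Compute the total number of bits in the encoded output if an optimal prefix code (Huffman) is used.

1076

Build the Huffman tree bottom-up:
V(62) + P(153) → 215
Q(159) + T(164) → 323
215 + 323 → 538
Total encoded bits = sum of merged weights = 215 + 323 + 538 = 1076.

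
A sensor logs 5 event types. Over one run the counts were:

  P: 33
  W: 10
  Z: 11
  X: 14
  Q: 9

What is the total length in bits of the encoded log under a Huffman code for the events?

165

Merge the two smallest weights repeatedly:
merge Q(9) and W(10): 19
merge Z(11) and X(14): 25
merge 19 and 25: 44
merge P(33) and 44: 77
Each symbol's bit-cost is frequency × depth; summing gives 165 bits (equivalently 19 + 25 + 44 + 77).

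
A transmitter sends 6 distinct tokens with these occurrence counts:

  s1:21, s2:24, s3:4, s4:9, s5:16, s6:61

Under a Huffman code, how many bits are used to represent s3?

Build the tree from the bottom:
combine s3(4), s4(9) → 13
combine 13, s5(16) → 29
combine s1(21), s2(24) → 45
combine 29, 45 → 74
combine s6(61), 74 → 135
s3 sits 4 levels below the root, so its codeword is 4 bits.

4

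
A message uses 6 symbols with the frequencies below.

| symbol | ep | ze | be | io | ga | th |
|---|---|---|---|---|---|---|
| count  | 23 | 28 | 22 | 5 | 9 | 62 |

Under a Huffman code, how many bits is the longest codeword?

Merge the two lowest-weight nodes at each step:
io(5) + ga(9) → 14
14 + be(22) → 36
ep(23) + ze(28) → 51
36 + 51 → 87
th(62) + 87 → 149
Maximum depth reached is 4.

4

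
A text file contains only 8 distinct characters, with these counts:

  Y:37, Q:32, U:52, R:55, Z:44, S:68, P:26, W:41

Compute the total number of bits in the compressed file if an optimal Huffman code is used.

Greedily combine the two least-frequent nodes:
merge P(26) and Q(32): 58
merge Y(37) and W(41): 78
merge Z(44) and U(52): 96
merge R(55) and 58: 113
merge S(68) and 78: 146
merge 96 and 113: 209
merge 146 and 209: 355
Each symbol's bit-cost is frequency × depth; summing gives 1055 bits (equivalently 58 + 78 + 96 + 113 + 146 + 209 + 355).

1055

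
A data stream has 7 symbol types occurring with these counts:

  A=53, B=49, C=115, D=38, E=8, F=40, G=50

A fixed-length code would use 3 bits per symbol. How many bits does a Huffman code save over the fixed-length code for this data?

Fixed-length: 3 bits × 353 symbols = 1059 bits.
Huffman merges:
combine E(8), D(38) → 46
combine F(40), 46 → 86
combine B(49), G(50) → 99
combine A(53), 86 → 139
combine 99, C(115) → 214
combine 139, 214 → 353
Huffman total = 46 + 86 + 99 + 139 + 214 + 353 = 937 bits.
Saving = 1059 − 937 = 122 bits.

122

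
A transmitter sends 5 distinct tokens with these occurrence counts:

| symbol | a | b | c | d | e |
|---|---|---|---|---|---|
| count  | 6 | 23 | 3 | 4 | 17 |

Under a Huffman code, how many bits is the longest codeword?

4

Merge the two lowest-weight nodes at each step:
c(3) + d(4) → 7
a(6) + 7 → 13
13 + e(17) → 30
b(23) + 30 → 53
Maximum depth reached is 4.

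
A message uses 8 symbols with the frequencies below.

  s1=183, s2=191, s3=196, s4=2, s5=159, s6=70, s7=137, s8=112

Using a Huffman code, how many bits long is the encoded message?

3019

Greedily combine the two least-frequent nodes:
merge s4(2) and s6(70): 72
merge 72 and s8(112): 184
merge s7(137) and s5(159): 296
merge s1(183) and 184: 367
merge s2(191) and s3(196): 387
merge 296 and 367: 663
merge 387 and 663: 1050
Total encoded bits = sum of merged weights = 72 + 184 + 296 + 367 + 387 + 663 + 1050 = 3019.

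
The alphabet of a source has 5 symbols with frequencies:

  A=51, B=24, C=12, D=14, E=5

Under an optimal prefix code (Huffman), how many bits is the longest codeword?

Merge the two lowest-weight nodes at each step:
combine E(5), C(12) → 17
combine D(14), 17 → 31
combine B(24), 31 → 55
combine A(51), 55 → 106
The rarest symbols sit at the bottom; the longest codeword is 4 bits.

4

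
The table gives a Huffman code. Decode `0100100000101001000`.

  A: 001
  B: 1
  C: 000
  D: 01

DACADAC

Read left to right; each codeword is recognised as soon as it completes (prefix code):
  01→D | 001→A | 000→C | 001→A | 01→D | 001→A | 000→C
Decoded message: DACADAC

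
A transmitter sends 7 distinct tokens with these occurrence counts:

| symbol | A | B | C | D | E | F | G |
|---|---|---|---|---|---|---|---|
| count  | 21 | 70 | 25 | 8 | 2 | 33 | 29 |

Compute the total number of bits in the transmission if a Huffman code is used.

Build the Huffman tree bottom-up:
merge E(2) and D(8): 10
merge 10 and A(21): 31
merge C(25) and G(29): 54
merge 31 and F(33): 64
merge 54 and 64: 118
merge B(70) and 118: 188
Each symbol's bit-cost is frequency × depth; summing gives 465 bits (equivalently 10 + 31 + 54 + 64 + 118 + 188).

465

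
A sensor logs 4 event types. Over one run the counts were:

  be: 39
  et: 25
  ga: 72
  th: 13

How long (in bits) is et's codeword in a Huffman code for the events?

Repeatedly merge the two smallest:
merge th(13) and et(25): 38
merge 38 and be(39): 77
merge ga(72) and 77: 149
The subtree containing et is merged 3 times, so code length = 3.

3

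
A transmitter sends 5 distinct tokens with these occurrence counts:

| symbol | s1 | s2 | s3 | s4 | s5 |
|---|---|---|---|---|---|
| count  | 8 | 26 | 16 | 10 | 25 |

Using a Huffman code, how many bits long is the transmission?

Greedily combine the two least-frequent nodes:
combine s1(8), s4(10) → 18
combine s3(16), 18 → 34
combine s5(25), s2(26) → 51
combine 34, 51 → 85
Each symbol's bit-cost is frequency × depth; summing gives 188 bits (equivalently 18 + 34 + 51 + 85).

188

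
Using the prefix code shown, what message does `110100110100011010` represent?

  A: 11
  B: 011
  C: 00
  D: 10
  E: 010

Read left to right; each codeword is recognised as soon as it completes (prefix code):
  11→A | 010→E | 011→B | 010→E | 00→C | 11→A | 010→E
Decoded message: AEBECAE

AEBECAE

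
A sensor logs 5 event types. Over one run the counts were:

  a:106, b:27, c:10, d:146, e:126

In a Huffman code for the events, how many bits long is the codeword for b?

4

Huffman merges, smallest pair first:
combine c(10), b(27) → 37
combine 37, a(106) → 143
combine e(126), 143 → 269
combine d(146), 269 → 415
b's leaf is at depth 4, giving a 4-bit codeword.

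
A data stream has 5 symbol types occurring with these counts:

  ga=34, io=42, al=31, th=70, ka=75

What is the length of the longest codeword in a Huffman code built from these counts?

3

Merge the two lowest-weight nodes at each step:
merge al(31) and ga(34): 65
merge io(42) and 65: 107
merge th(70) and ka(75): 145
merge 107 and 145: 252
The rarest symbols sit at the bottom; the longest codeword is 3 bits.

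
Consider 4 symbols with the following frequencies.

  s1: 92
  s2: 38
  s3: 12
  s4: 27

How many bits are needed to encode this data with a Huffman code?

Merge the two smallest weights repeatedly:
merge s3(12) and s4(27): 39
merge s2(38) and 39: 77
merge 77 and s1(92): 169
Total encoded bits = sum of merged weights = 39 + 77 + 169 = 285.

285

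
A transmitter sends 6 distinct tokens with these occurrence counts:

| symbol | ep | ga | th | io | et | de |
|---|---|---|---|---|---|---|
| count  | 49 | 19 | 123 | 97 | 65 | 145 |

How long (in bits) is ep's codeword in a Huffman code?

Huffman merges, smallest pair first:
ga(19) + ep(49) → 68
et(65) + 68 → 133
io(97) + th(123) → 220
133 + de(145) → 278
220 + 278 → 498
The subtree containing ep is merged 4 times, so code length = 4.

4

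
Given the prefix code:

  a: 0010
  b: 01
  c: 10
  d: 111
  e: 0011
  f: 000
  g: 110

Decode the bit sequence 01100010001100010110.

Read left to right; each codeword is recognised as soon as it completes (prefix code):
  01→b | 10→c | 0010→a | 0011→e | 000→f | 10→c | 110→g
Decoded message: bcaefcg

bcaefcg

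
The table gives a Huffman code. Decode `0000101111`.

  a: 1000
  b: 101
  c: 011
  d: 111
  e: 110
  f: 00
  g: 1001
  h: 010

Read left to right; each codeword is recognised as soon as it completes (prefix code):
  00→f | 00→f | 101→b | 111→d
Decoded message: ffbd

ffbd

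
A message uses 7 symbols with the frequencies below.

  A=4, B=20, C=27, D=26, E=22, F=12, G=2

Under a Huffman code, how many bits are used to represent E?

Build the tree from the bottom:
combine G(2), A(4) → 6
combine 6, F(12) → 18
combine 18, B(20) → 38
combine E(22), D(26) → 48
combine C(27), 38 → 65
combine 48, 65 → 113
E's leaf is at depth 2, giving a 2-bit codeword.

2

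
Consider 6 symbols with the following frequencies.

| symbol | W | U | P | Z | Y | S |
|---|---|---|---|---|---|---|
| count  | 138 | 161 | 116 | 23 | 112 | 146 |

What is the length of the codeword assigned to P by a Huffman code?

3

Repeatedly merge the two smallest:
Z(23) + Y(112) → 135
P(116) + 135 → 251
W(138) + S(146) → 284
U(161) + 251 → 412
284 + 412 → 696
P's leaf is at depth 3, giving a 3-bit codeword.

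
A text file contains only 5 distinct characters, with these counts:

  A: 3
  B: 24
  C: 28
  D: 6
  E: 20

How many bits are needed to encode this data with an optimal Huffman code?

171

Greedily combine the two least-frequent nodes:
combine A(3), D(6) → 9
combine 9, E(20) → 29
combine B(24), C(28) → 52
combine 29, 52 → 81
Each symbol's bit-cost is frequency × depth; summing gives 171 bits (equivalently 9 + 29 + 52 + 81).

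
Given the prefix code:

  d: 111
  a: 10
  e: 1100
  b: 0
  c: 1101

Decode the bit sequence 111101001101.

Read left to right; each codeword is recognised as soon as it completes (prefix code):
  111→d | 10→a | 10→a | 0→b | 1101→c
Decoded message: daabc

daabc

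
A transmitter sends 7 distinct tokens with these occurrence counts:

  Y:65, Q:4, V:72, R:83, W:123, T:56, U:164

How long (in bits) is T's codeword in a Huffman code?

Repeatedly merge the two smallest:
merge Q(4) and T(56): 60
merge 60 and Y(65): 125
merge V(72) and R(83): 155
merge W(123) and 125: 248
merge 155 and U(164): 319
merge 248 and 319: 567
T sits 4 levels below the root, so its codeword is 4 bits.

4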